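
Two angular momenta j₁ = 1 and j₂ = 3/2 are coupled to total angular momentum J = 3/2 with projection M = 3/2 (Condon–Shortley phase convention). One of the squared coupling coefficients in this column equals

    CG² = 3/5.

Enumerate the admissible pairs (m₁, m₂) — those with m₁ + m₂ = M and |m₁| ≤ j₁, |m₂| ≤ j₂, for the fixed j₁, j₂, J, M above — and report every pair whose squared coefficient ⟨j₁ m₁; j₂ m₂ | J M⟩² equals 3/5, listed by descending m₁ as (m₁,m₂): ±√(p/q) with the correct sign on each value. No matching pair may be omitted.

(0,3/2): −√(3/5)

Admissible pairs with m₁+m₂ = M = 3/2: (0,3/2), (1,1/2)
  (m₁,m₂)=(1,1/2): CG² = 2/5, CG = +√(2/5)
  (m₁,m₂)=(0,3/2): CG² = 3/5, CG = −√(3/5)   ← matches the target
Pairs with CG² = 3/5: (0,3/2): −√(3/5)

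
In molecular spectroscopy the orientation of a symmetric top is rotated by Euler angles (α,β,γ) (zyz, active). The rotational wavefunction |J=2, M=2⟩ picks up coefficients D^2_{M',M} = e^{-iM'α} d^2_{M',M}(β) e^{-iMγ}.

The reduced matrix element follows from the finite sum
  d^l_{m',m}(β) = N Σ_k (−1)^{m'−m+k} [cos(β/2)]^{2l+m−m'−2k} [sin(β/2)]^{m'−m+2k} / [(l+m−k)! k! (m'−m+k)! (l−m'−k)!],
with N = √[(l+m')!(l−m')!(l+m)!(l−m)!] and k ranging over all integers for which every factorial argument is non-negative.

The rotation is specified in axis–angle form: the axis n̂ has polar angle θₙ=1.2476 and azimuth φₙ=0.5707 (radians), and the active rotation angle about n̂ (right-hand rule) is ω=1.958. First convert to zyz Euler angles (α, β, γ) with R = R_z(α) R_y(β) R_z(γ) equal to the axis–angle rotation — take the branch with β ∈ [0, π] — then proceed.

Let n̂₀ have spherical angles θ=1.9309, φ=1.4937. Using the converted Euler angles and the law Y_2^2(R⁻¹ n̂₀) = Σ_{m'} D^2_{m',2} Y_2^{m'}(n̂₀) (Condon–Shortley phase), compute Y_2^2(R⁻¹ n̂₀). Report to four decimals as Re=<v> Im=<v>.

Re=0.2558 Im=-0.2277

Axis–angle → zyz. n̂ = (sinθₙcosφₙ, sinθₙsinφₙ, cosθₙ) = (+0.797953, +0.512251, +0.317599), ω = 1.9580.
R = I cosω + sinω [n̂]ₓ + (1−cosω) n̂n̂ᵀ gives
  R = [+0.499558, +0.269011, +0.823453; +0.857185, -0.016116, -0.514757; -0.125204, +0.963002, -0.238643]
β = atan2(√(R₁₃²+R₂₃²), R₃₃) = 1.811765; α = atan2(R₂₃, R₁₃) mod 2π = 5.724499; γ = atan2(R₃₂, −R₃₁) mod 2π = 1.441507
Need the full column D^2_{m',2} for m'=−2..2 at α=5.7245, β=1.8118, γ=1.4415.
cos(β/2)=0.616991, sin(β/2)=0.786970
d^2_{-2,2}: single k=4 term ⇒ +0.383559;  D = -0.250599+0.290375i
d^2_{-1,2}: single k=3 term ⇒ +0.601428;  D = -0.574547+0.177795i
d^2_{0,2}: single k=2 term ⇒ +0.577497;  D = -0.558298-0.147670i
d^2_{1,2}: single k=1 term ⇒ +0.369680;  D = -0.252942-0.269599i
d^2_{2,2}: single k=0 term ⇒ +0.144916;  D = -0.028058-0.142174i
Y_2^{m'}(θ=1.9309,φ=1.4937) and Σ D·Y over m':
  (-0.2506+0.2904i)·(-0.3343-0.0520i)  (-0.5745+0.1778i)·(-0.0196+0.2540i)  (-0.5583-0.1477i)·(-0.1979+0.0000i)  (-0.2529-0.2696i)·(+0.0196+0.2540i)  (-0.0281-0.1422i)·(-0.3343+0.0520i)
Y_2^2(R⁻¹ n̂) = +0.255751-0.227722i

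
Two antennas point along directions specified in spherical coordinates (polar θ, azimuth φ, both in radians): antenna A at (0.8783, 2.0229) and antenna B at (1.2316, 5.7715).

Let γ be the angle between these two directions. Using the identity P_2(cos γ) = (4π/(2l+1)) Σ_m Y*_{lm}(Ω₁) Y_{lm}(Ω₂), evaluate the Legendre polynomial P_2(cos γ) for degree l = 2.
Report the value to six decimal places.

-0.279151

Addition theorem: P_2(cos γ) = (4π/5) Σ_m Y*_{lm}(Ω₁) Y_{lm}(Ω₂), m = −2…2:
  m=-2: (-0.141479-0.179835i) × (+0.178794+0.293312i) = +0.027452-0.073651i  (running Σ = +0.027452-0.073651i)
  m=-1: (-0.165843+0.341485i) × (+0.211357+0.118692i) = -0.075584+0.052491i  (running Σ = -0.048131-0.021160i)
  m=0: (+0.070299-0.000000i) × (-0.210642+0.000000i) = -0.014808+0.000000i  (running Σ = -0.062939-0.021160i)
  m=1: (+0.165843+0.341485i) × (-0.211357+0.118692i) = -0.075584-0.052491i  (running Σ = -0.138523-0.073651i)
  m=2: (-0.141479+0.179835i) × (+0.178794-0.293312i) = +0.027452+0.073651i  (running Σ = -0.111071+0.000000i)
Σ over m = -0.111071+0.000000i; ×(4π/5) → -0.279151+0.000000i. Real part: -0.279151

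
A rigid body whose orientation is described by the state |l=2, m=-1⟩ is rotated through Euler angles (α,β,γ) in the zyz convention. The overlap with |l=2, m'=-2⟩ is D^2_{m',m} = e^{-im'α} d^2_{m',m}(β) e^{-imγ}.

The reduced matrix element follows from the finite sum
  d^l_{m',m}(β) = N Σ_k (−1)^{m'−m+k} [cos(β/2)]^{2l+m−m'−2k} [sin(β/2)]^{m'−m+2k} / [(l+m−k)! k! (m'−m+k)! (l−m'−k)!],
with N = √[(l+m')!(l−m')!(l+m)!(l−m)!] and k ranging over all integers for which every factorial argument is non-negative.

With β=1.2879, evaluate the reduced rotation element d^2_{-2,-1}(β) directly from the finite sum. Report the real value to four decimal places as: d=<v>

d=0.6141

d^2_{-2,-1}(β=1.2879) via the finite sum:
With c≡cos(β/2)=0.799731 and s≡sin(β/2)=0.600359, N=[1·24·1·6]^{1/2}=12.000000
k∈{1} keeps every argument non-negative
  k=1: (−1)^0·12.0000/(6)·0.7997^3·0.6004^1 = +0.614147
d^2_{-2,-1}(1.2879) = +0.614147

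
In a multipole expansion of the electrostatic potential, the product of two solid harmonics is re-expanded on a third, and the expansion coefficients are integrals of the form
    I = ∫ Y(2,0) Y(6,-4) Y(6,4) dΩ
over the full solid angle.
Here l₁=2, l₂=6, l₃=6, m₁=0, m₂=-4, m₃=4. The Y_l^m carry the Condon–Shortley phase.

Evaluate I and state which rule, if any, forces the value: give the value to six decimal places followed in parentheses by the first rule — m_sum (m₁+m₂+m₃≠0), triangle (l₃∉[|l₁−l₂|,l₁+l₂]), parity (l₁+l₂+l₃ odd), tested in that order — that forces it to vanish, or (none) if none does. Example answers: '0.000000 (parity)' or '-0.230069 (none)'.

-0.022938 (none)

Rules hold: Σm=0, L=14 even, 4≤6≤8.
N = 5·13·13 = 845
Δ = 2!·2!·10!/15! = 1/90090
Racah Σ t=0..2: t=0:+1/69120 t=1:−1/14400 t=2:+1/69120 = -7/172800
⇒ 3j(2 6 6; 0 0 0)² = 14/715, sgn -1
Racah Σ t=0..2: t=0:+1/322560 t=1:−1/362880 t=2:+1/14515200 = 1/2419200
⇒ 3j(2 6 6; 0 -4 4)² = 2/5005, sgn +1
4πI² = N·(3j₀)²·(3jₘ)² = 4/605
I = -1·√(0.00661157/4π) = -0.02293757
No selection rule forces the value: the integral is nonzero (none).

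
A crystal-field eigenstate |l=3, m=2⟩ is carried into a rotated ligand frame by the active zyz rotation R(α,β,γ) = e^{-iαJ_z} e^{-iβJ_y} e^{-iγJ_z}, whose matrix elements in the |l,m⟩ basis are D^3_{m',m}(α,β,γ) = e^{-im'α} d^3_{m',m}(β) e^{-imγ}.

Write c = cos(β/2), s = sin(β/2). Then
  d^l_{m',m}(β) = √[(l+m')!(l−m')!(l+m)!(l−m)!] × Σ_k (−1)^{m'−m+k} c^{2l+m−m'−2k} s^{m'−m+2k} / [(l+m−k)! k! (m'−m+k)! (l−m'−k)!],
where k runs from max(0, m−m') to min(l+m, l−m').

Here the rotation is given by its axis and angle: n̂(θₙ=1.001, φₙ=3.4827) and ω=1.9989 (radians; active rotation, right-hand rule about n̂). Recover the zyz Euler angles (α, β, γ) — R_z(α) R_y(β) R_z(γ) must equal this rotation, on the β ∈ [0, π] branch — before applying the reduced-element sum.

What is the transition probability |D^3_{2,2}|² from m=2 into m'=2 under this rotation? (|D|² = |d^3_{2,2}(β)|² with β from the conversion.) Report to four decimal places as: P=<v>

Axis–angle → zyz. n̂ = (sinθₙcosφₙ, sinθₙsinφₙ, cosθₙ) = (-0.793498, -0.281679, +0.539461), ω = 1.9989.
R = I cosω + sinω [n̂]ₓ + (1−cosω) n̂n̂ᵀ gives
  R = [+0.475886, -0.174475, -0.862027; +0.807078, -0.302865, +0.506851; -0.349511, -0.936927, -0.003314]
β = atan2(√(R₁₃²+R₂₃²), R₃₃) = 1.574110; α = atan2(R₂₃, R₁₃) mod 2π = 2.610062; γ = atan2(R₃₂, −R₃₁) mod 2π = 5.069440
First d^3_{2,2}(β=1.5741), then the phase factors e^{-i(2)α} and e^{-i(2)γ}:
Half-angle: c=0.705934, s=0.708277. N=√(120·1·120·1)=120.000000
The bounds max(0,m−m')=0 and min(l+m,l−m')=1 give 2 terms
  k=0: (−1)^0·120.0000/(120)·0.7059^6·0.7083^0 = +0.123761
  k=1: (−1)^1·120.0000/(24)·0.7059^4·0.7083^2 = -0.622922
d^3_{2,2}(1.5741) = +0.123761 -0.622922 = -0.499161
|D^3_{2,2}|² = |d^3_{2,2}(β)|² = (-0.499161)² = 0.249161 (the z-rotation phases have unit modulus)

P=0.2492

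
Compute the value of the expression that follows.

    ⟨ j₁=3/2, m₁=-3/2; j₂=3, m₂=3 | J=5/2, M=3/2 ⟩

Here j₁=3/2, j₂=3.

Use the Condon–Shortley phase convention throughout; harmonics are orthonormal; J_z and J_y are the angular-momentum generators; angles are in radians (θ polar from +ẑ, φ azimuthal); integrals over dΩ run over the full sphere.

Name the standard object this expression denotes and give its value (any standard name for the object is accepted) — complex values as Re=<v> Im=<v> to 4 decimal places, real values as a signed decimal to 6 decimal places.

Clebsch–Gordan coefficient, +√(9/28) ≈ +0.566947

This is a Clebsch–Gordan (vector-coupling) coefficient.
j₁+j₂−J=2  J+j₁−j₂=1  J−j₁+j₂=4  j₁+j₂+J+1=8
(j₁±m₁, j₂±m₂, J±M) = (0,3,6,0,4,1)
P² = 5184/7
sum k=2..2:
  [2] +1/48 = 1/48
S = 1/48
C² = P²·S² = 9/28 ; C = +0.566947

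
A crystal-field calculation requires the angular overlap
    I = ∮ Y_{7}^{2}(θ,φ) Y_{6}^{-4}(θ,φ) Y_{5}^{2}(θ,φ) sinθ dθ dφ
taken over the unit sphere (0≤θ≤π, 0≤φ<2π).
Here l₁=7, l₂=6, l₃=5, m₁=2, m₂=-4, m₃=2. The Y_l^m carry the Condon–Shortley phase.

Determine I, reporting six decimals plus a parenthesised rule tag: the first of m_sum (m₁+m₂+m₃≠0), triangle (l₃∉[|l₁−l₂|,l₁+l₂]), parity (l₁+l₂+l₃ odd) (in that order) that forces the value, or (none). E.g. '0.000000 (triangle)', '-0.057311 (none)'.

m-sum 0 ✓  L=18 even ✓  1≤5≤13 ✓
Π(2lᵢ+1) = 15×13×11 = 2145
triangle coeff Δ(7,6,5) = 1/174594420
Σ_t [2,6]: t=2:+1/4147200 t=3:−1/207360 t=4:+1/82944 t=5:−1/207360 t=6:+1/4147200 = 1/345600
(3j)²=420/46189 [(7 6 5; 0 0 0)], sign=-1
Σ_t [0,2]: t=0:+1/19353600 t=1:−1/1451520 t=2:+1/1244160 = 29/174182400
(3j)²=841/554268 [(7 6 5; 2 -4 2)], sign=-1
⇒ 4πI² = 441525/14919047
I = (+1)√(441525/14919047/(4π)) = 0.04852909
No selection rule forces the value: the integral is nonzero (none).

0.048529 (none)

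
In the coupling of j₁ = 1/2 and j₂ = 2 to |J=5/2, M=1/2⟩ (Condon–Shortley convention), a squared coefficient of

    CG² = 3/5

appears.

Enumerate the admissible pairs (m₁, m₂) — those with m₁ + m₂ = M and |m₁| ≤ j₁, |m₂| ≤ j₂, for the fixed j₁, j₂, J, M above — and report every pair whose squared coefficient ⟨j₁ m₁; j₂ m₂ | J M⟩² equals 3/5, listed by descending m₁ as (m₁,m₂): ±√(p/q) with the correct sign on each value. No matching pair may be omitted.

Admissible pairs with m₁+m₂ = M = 1/2: (-1/2,1), (1/2,0)
  (m₁,m₂)=(1/2,0): CG² = 3/5, CG = +√(3/5)   ← matches the target
  (m₁,m₂)=(-1/2,1): CG² = 2/5, CG = +√(2/5)
Pairs with CG² = 3/5: (1/2,0): +√(3/5)

(1/2,0): +√(3/5)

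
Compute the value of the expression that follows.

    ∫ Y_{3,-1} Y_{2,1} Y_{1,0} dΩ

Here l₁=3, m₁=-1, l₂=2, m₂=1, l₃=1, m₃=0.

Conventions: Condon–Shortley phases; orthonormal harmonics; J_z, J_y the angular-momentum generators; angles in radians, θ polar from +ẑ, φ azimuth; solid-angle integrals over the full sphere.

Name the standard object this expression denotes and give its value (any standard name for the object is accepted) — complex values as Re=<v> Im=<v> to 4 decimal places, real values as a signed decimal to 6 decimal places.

This is a Gaunt coefficient — the integral of a triple product of spherical harmonics over the sphere.
m-sum 0 ✓  L=6 even ✓  1≤1≤5 ✓
Π(2lᵢ+1) = 7×5×3 = 105
triangle coeff Δ(3,2,1) = 1/105
Σ_t [2,2]: t=2:+1/4 = 1/4
(3j)²=3/35 [(3 2 1; 0 0 0)], sign=-1
Σ_t [3,3]: t=3:−1/6 = -1/6
(3j)²=8/105 [(3 2 1; -1 1 0)], sign=+1
⇒ 4πI² = 24/35
I = (-1)√(24/35/(4π)) = -0.23359668

Gaunt coefficient, -0.233597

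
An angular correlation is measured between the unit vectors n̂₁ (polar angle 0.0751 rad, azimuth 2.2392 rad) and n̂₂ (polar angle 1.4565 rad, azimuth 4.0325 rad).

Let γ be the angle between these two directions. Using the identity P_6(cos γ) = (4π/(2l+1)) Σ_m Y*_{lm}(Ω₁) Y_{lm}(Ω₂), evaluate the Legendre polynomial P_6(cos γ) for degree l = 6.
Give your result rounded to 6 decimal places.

-0.252151

Term-by-term m-sum for l=6 (normalisation 4π/13 = 0.966644):
  m=-6: Y*=0.00000 + 0.00000j  Y=0.27479 + 0.37447j  product -0.00000 + 0.00000j
  m=-5: Y*=0.00000 - 0.00000j  Y=0.04710 - 0.17860j  product -0.00000 - 0.00000j
  m=-4: Y*=-0.00010 + 0.00005j  Y=0.27170 - 0.12200j  product -0.00002 + 0.00003j
  m=-3: Y*=0.00198 + 0.00092j  Y=-0.18565 - 0.09404j  product -0.00028 - 0.00036j
  m=-2: Y*=-0.00669 - 0.02806j  Y=-0.05194 - 0.24249j  product -0.00646 + 0.00308j
  m=-1: Y*=-0.14897 + 0.18865j  Y=-0.13545 + 0.16753j  product -0.01143 - 0.05051j
  m=+0: Y*=0.95775 + 0.00000j  Y=-0.23438 + 0.00000j  product -0.22448 + 0.00000j
  m=+1: Y*=0.14897 + 0.18865j  Y=0.13545 + 0.16753j  product -0.01143 + 0.05051j
  m=+2: Y*=-0.00669 + 0.02806j  Y=-0.05194 + 0.24249j  product -0.00646 - 0.00308j
  m=+3: Y*=-0.00198 + 0.00092j  Y=0.18565 - 0.09404j  product -0.00028 + 0.00036j
  m=+4: Y*=-0.00010 - 0.00005j  Y=0.27170 + 0.12200j  product -0.00002 - 0.00003j
  m=+5: Y*=-0.00000 - 0.00000j  Y=-0.04710 - 0.17860j  product -0.00000 + 0.00000j
  m=+6: Y*=0.00000 - 0.00000j  Y=0.27479 - 0.37447j  product -0.00000 - 0.00000j
Total Σ_m = -0.26085 - 0.00000j. Multiply by 0.966644: -0.25215 - 0.00000j. P_6(cos γ) = -0.252151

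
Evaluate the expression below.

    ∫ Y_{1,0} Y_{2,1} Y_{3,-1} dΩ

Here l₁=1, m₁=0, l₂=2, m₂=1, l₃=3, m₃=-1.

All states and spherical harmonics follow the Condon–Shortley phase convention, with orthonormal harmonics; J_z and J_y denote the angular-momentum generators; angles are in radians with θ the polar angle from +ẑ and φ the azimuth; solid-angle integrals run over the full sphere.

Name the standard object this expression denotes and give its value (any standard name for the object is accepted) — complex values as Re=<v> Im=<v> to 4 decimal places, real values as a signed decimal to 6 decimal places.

Gaunt coefficient, -0.233597

This is a Gaunt coefficient — the integral of a triple product of spherical harmonics over the sphere.
Rules hold: Σm=0, L=6 even, 1≤3≤3.
N = 3·5·7 = 105
Δ = 0!·2!·4!/7! = 1/105
Racah Σ t=0..0: t=0:+1/4 = 1/4
⇒ 3j(1 2 3; 0 0 0)² = 3/35, sgn -1
Racah Σ t=0..0: t=0:+1/6 = 1/6
⇒ 3j(1 2 3; 0 1 -1)² = 8/105, sgn +1
4πI² = N·(3j₀)²·(3jₘ)² = 24/35
I = -1·√(0.685714/4π) = -0.23359668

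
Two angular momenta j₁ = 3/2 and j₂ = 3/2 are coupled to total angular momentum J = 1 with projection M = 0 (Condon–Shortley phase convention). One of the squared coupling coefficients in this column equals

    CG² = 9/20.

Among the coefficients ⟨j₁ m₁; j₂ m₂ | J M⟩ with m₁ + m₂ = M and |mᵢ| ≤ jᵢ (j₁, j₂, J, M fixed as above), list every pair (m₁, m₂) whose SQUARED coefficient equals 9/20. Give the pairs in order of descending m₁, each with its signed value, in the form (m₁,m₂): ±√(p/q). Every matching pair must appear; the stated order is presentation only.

(3/2,-3/2): +√(9/20); (-3/2,3/2): +√(9/20)

Admissible pairs with m₁+m₂ = M = 0: (-3/2,3/2), (-1/2,1/2), (1/2,-1/2), (3/2,-3/2)
  (m₁,m₂)=(3/2,-3/2): CG² = 9/20, CG = +√(9/20)   ← matches the target
  (m₁,m₂)=(1/2,-1/2): CG² = 1/20, CG = −√(1/20)
  (m₁,m₂)=(-1/2,1/2): CG² = 1/20, CG = −√(1/20)
  (m₁,m₂)=(-3/2,3/2): CG² = 9/20, CG = +√(9/20)   ← matches the target
Pairs with CG² = 9/20: (3/2,-3/2): +√(9/20); (-3/2,3/2): +√(9/20)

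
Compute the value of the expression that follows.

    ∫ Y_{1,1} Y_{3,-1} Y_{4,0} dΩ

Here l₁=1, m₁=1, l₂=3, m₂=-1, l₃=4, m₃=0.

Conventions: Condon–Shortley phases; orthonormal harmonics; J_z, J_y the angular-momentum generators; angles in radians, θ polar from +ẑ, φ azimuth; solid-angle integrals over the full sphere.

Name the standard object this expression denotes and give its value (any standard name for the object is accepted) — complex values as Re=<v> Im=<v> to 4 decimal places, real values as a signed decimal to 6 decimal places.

This is a Gaunt coefficient — the integral of a triple product of spherical harmonics over the sphere.
Checks pass: Σm=0; 8 even; l₃=4∈[2,4].
(2·1+1)(2·3+1)(2·4+1) = 189
Δ: 0! 2! 6! / 9! → 1/252
sum: t=0:+1/36 = 1/36
3j²(1 3 4; 0 0 0) = Δ·Π!·Σ² = 4/63  (sign +1)
sum: t=0:+1/96 = 1/96
3j²(1 3 4; 1 -1 0) = Δ·Π!·Σ² = 1/42  (sign +1)
combine: 4πI² = 189·4/63·1/42 = 2/7
take √, sign +1: I = 0.15078601

Gaunt coefficient, +0.150786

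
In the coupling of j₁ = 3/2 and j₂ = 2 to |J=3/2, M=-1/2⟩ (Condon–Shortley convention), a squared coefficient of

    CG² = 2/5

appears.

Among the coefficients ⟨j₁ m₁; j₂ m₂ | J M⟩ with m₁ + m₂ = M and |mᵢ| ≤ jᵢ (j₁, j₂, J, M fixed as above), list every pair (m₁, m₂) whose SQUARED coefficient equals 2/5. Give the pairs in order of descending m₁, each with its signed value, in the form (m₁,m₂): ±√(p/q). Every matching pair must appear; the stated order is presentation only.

Admissible pairs with m₁+m₂ = M = -1/2: (-3/2,1), (-1/2,0), (1/2,-1), (3/2,-2)
  (m₁,m₂)=(3/2,-2): CG² = 2/5, CG = +√(2/5)   ← matches the target
  (m₁,m₂)=(1/2,-1): CG² = 0/1, CG = 0
  (m₁,m₂)=(-1/2,0): CG² = 1/5, CG = −√(1/5)
  (m₁,m₂)=(-3/2,1): CG² = 2/5, CG = +√(2/5)   ← matches the target
Pairs with CG² = 2/5: (3/2,-2): +√(2/5); (-3/2,1): +√(2/5)

(3/2,-2): +√(2/5); (-3/2,1): +√(2/5)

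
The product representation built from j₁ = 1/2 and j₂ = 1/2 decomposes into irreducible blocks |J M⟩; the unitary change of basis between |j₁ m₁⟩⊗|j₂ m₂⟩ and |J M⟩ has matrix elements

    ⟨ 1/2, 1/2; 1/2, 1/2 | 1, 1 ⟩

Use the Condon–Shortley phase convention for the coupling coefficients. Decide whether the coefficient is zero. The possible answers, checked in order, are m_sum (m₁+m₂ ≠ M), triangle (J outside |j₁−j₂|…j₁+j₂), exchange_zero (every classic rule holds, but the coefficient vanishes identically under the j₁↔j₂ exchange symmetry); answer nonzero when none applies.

nonzero

m-sum: m₁+m₂ = 1/2+1/2 = 1, M = 1  ✓
triangle: |j₁−j₂| = 0 ≤ J = 1 ≤ j₁+j₂ = 1  ✓
exchange: j₁=j₂, m₁=m₂ with (−1)^(j₁+j₂−J) = (−1)^0 = +1 — symmetry imposes no zero
value check: CG = +1 = +1.000000 ≠ 0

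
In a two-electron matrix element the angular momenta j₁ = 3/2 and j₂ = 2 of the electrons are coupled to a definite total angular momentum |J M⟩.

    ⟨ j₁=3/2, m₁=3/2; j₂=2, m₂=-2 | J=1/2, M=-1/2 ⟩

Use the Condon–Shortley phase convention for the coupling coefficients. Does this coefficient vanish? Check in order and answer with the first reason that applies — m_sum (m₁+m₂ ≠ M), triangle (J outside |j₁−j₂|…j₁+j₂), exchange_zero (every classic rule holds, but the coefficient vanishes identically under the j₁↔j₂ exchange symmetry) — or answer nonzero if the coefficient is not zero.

nonzero

m-sum: m₁+m₂ = 3/2+(-2) = -1/2, M = -1/2  ✓
triangle: |j₁−j₂| = 1/2 ≤ J = 1/2 ≤ j₁+j₂ = 7/2  ✓
exchange: j₁≠j₂ or m₁≠m₂ — the exchange symmetry imposes no constraint here
value check: CG = +√(2/5) = +0.632456 ≠ 0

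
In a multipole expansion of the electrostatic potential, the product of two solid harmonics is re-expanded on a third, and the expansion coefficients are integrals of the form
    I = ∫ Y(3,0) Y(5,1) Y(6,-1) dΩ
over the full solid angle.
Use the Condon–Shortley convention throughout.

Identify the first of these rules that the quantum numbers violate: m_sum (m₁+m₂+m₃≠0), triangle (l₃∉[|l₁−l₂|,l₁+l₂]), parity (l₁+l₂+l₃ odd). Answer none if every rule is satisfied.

none

m₁+m₂+m₃ = 0 + 1 − 1 = 0  ✓
triangle: |3−5|=2 ≤ l₃=6 ≤ 3+5=8  ✓
parity: l₁+l₂+l₃ = 14 is even  ✓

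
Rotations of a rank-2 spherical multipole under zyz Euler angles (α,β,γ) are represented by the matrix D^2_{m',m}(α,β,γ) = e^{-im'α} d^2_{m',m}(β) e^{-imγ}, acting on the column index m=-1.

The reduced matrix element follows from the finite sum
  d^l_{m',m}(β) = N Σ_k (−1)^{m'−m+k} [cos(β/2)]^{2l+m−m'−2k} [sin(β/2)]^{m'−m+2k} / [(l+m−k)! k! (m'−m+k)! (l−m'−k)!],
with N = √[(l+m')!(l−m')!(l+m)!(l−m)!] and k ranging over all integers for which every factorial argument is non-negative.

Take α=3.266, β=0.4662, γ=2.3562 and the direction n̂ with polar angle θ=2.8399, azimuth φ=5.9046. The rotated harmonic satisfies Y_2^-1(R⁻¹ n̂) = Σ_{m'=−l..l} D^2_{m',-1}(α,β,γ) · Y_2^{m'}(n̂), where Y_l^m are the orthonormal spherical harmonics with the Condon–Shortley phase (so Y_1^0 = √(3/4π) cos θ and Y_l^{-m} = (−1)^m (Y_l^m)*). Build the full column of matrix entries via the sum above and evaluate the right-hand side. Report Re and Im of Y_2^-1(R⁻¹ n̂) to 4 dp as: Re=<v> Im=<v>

Need the full column D^2_{m',-1} for m'=−2..2 at α=3.2660, β=0.4662, γ=2.3562.
cos(β/2)=0.972955, sin(β/2)=0.230995
d^2_{-2,-1}: single k=1 term ⇒ +0.425511;  D = -0.365711+0.217520i
d^2_{-1,-1}: k∈[0..1] ⇒ +0.896130 -0.151534 = +0.744596;  D = +0.587775-0.457103i
d^2_{0,-1}: k∈[0..1] ⇒ -0.521142 +0.029375 = -0.491767;  D = +0.347734-0.347730i
d^2_{1,-1}: k∈[0..1] ⇒ +0.151534 -0.002847 = +0.148687;  D = +0.091280-0.117371i
d^2_{2,-1}: single k=0 term ⇒ -0.023984;  D = +0.012261-0.020614i
Y_2^{m'}(θ=2.8399,φ=5.9046) and Σ D·Y over m':
  (-0.3657+0.2175i)·(+0.0248+0.0234i)  (+0.5878-0.4571i)·(-0.2037-0.0810i)  (+0.3477-0.3477i)·(+0.5472+0.0000i)  (+0.0913-0.1174i)·(+0.2037-0.0810i)  (+0.0123-0.0206i)·(+0.0248-0.0234i)
Y_2^-1(R⁻¹ n̂) = +0.028299-0.180087i

Re=0.0283 Im=-0.1801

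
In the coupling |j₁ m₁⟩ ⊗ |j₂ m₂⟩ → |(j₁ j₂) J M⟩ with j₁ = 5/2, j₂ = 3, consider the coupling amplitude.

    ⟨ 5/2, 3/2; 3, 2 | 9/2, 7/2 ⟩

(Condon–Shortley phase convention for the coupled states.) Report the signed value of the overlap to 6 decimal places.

-0.100504  (= −√(1/99))

√[10·1!4!5!/11! · 4!1!5!1!8!1!] = √(921600/11)
  +(−1)^0/∏(0,1,1,5,3,0)! = 1/720  (running 1/720)
  +(−1)^1/∏(1,0,0,4,4,1)! = -1/576  (running -1/2880)
⟨..|..⟩ = √(921600/11)·(-1/2880) = -0.100504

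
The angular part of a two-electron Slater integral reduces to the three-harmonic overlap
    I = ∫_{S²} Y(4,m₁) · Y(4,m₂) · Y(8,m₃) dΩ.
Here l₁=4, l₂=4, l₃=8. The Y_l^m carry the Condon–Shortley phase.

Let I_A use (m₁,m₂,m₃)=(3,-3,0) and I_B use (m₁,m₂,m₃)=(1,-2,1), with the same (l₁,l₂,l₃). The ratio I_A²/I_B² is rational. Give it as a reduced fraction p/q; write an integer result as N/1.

Shared (l₁,l₂,l₃)=(4,4,8): N and (l;000)² cancel in I_A²/I_B².
A: Δ = 0!·8!·8!/17! = 1/218790; Racah Σ t=0..0: t=0:+1/25401600 = 1/25401600; ⇒ 3j(4 4 8; 3 -3 0)² = 32/109395, sgn +1
B: Δ = 0!·8!·8!/17! = 1/218790; Racah Σ t=0..0: t=0:+1/1036800 = 1/1036800; ⇒ 3j(4 4 8; 1 -2 1)² = 98/12155, sgn -1
I_A²/I_B² = (32/109395)/(98/12155) = 16/441

16/441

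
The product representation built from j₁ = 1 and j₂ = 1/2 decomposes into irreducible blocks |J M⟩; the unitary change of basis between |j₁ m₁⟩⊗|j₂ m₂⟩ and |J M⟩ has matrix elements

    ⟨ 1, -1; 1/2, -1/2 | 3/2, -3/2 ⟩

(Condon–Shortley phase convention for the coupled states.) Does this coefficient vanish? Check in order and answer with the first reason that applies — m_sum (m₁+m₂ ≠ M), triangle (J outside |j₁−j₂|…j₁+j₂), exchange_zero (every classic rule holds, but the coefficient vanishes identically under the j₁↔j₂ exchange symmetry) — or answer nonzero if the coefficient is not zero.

m-sum: m₁+m₂ = -1+(-1/2) = -3/2, M = -3/2  ✓
triangle: |j₁−j₂| = 1/2 ≤ J = 3/2 ≤ j₁+j₂ = 3/2  ✓
exchange: j₁≠j₂ or m₁≠m₂ — the exchange symmetry imposes no constraint here
value check: CG = +1 = +1.000000 ≠ 0

nonzero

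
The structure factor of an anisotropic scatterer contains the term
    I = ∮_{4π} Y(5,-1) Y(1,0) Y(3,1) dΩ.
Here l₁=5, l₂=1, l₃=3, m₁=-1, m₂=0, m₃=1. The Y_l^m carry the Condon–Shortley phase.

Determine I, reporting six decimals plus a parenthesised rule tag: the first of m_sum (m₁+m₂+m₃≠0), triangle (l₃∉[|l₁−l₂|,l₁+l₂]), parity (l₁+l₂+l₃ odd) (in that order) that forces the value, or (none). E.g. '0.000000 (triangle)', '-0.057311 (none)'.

0.000000 (triangle)

triangle: need 4≤l₃≤6, have 3; I=0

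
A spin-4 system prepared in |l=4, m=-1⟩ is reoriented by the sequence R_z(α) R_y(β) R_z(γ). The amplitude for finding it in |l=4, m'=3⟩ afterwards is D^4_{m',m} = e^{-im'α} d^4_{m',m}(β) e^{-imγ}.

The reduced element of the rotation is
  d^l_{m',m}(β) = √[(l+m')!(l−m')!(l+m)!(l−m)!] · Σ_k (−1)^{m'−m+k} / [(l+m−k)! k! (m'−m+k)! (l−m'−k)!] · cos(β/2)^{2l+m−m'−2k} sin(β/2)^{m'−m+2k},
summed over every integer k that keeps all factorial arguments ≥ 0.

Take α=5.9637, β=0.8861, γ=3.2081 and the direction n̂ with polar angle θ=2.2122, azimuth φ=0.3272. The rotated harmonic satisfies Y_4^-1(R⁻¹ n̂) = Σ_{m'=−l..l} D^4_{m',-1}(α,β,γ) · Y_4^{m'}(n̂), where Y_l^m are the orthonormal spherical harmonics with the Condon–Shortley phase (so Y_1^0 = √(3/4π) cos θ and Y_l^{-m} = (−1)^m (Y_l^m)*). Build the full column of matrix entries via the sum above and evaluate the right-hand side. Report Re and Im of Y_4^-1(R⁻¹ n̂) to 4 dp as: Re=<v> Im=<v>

Re=0.1443 Im=-0.0681

Need the full column D^4_{m',-1} for m'=−4..4 at α=5.9637, β=0.8861, γ=3.2081.
cos(β/2)=0.903448, sin(β/2)=0.428697
d^4_{-4,-1}: single k=3 term ⇒ +0.354864;  D = -0.124798+0.332196i
d^4_{-3,-1}: k∈[2..3] ⇒ +0.793215 -0.297669 = +0.495546;  D = -0.311152+0.385682i
d^4_{-2,-1}: k∈[1..3] ⇒ +0.893532 -1.005945 +0.151000 = +0.038587;  D = -0.032435+0.020903i
d^4_{-1,-1}: k∈[0..3] ⇒ +0.443840 -1.499036 +0.675050 -0.050665 = -0.430810;  D = +0.417098-0.107827i
d^4_{0,-1}: k∈[0..3] ⇒ -0.941865 +1.272431 -0.286502 +0.010752 = +0.054815;  D = -0.054694-0.003643i
d^4_{1,-1}: k∈[0..3] ⇒ +0.999357 -0.675050 +0.075998 -0.001141 = +0.399164;  D = -0.369795-0.150277i
d^4_{2,-1}: k∈[0..2] ⇒ -0.670630 +0.226500 -0.010200 = -0.454330;  D = +0.345882+0.294586i
d^4_{3,-1}: k∈[0..1] ⇒ +0.297669 -0.040214 = +0.257455;  D = -0.133653-0.220046i
d^4_{4,-1}: single k=0 term ⇒ -0.079902;  D = +0.017932+0.077864i
Y_4^{m'}(θ=2.2122,φ=0.3272) and Σ D·Y over m':
  (-0.1248+0.3322i)·(+0.0472-0.1762i)  (-0.3112+0.3857i)·(-0.2141+0.3203i)  (-0.0324+0.0209i)·(+0.2566-0.1969i)  (+0.4171-0.1078i)·(+0.1061-0.0360i)  (-0.0547-0.0036i)·(-0.3442+0.0000i)  (-0.3698-0.1503i)·(-0.1061-0.0360i)  (+0.3459+0.2946i)·(+0.2566+0.1969i)  (-0.1337-0.2200i)·(+0.2141+0.3203i)  (+0.0179+0.0779i)·(+0.0472+0.1762i)
Y_4^-1(R⁻¹ n̂) = +0.144295-0.068133i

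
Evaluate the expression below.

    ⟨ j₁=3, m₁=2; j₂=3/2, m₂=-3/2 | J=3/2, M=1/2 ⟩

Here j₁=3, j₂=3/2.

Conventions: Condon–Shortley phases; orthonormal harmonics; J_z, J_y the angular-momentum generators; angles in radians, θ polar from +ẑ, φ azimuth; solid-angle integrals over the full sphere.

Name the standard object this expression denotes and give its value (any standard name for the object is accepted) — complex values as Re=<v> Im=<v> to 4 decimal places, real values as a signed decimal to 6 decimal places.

This is a Clebsch–Gordan (vector-coupling) coefficient.
triangle: 3!*3!*0!/7! = 36/5040
(j±m)!: 5!*1!*0!*3!*2!*1! = 1440
prefactor² = (2J+1)*Δ*N² = 288/7
  k=0: +1/(0!*3!*1!*0!*2!*0!) = 1/12
Σ = 1/12  ⇒  CG² = 288/7*(1/12)² = 2/7
CG = +√(2/7) = +0.534522

Clebsch–Gordan coefficient, +√(2/7) ≈ +0.534522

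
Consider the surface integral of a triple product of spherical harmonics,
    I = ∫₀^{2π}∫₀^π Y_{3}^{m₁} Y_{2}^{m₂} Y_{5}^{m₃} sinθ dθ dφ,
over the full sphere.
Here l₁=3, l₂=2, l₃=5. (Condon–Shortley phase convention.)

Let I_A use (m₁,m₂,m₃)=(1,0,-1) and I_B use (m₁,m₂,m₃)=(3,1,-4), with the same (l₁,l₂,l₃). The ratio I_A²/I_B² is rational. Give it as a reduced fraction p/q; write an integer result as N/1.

15/14

l's match ⇒ only the (l;m) 3-j factors differ between A and B.
A: triangle coeff Δ(3,2,5) = 1/2310; Σ_t [0,0]: t=0:+1/192 = 1/192; (3j)²=3/77 [(3 2 5; 1 0 -1)], sign=+1
B: triangle coeff Δ(3,2,5) = 1/2310; Σ_t [0,0]: t=0:+1/4320 = 1/4320; (3j)²=2/55 [(3 2 5; 3 1 -4)], sign=-1
I_A²/I_B² = (3/77)/(2/55) = 15/14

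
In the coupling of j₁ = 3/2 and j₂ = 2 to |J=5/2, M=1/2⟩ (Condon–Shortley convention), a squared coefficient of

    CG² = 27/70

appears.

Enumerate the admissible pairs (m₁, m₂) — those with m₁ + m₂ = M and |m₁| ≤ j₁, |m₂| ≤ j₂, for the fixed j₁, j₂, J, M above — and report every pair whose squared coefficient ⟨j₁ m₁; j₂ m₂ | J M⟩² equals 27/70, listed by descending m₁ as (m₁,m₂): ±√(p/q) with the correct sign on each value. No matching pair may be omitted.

Admissible pairs with m₁+m₂ = M = 1/2: (-3/2,2), (-1/2,1), (1/2,0), (3/2,-1)
  (m₁,m₂)=(3/2,-1): CG² = 27/70, CG = +√(27/70)   ← matches the target
  (m₁,m₂)=(1/2,0): CG² = 3/35, CG = +√(3/35)
  (m₁,m₂)=(-1/2,1): CG² = 5/14, CG = −√(5/14)
  (m₁,m₂)=(-3/2,2): CG² = 6/35, CG = −√(6/35)
Pairs with CG² = 27/70: (3/2,-1): +√(27/70)

(3/2,-1): +√(27/70)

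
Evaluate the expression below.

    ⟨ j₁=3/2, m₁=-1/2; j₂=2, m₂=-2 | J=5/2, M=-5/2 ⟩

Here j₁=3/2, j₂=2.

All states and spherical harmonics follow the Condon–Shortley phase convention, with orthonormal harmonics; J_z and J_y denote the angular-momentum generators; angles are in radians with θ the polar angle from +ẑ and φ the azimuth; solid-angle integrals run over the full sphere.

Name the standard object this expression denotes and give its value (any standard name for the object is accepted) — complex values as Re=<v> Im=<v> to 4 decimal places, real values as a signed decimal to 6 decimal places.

This is a Clebsch–Gordan (vector-coupling) coefficient.
j₁+j₂−J=1  J+j₁−j₂=2  J−j₁+j₂=3  j₁+j₂+J+1=7
(j₁±m₁, j₂±m₂, J±M) = (1,2,0,4,0,5)
P² = 576/7
sum k=0..0:
  [0] +1/12 = 1/12
S = 1/12
C² = P²·S² = 4/7 ; C = +0.755929

Clebsch–Gordan coefficient, +√(4/7) ≈ +0.755929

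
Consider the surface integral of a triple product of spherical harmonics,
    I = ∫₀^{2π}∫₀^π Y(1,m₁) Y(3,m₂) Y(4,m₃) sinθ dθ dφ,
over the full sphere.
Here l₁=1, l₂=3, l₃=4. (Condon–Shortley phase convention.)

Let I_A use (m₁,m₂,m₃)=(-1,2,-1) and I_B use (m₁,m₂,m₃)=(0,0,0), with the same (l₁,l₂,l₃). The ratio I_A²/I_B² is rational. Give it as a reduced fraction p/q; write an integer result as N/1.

Same 1,3,4: normalisation and zero-m 3j drop out of the ratio.
A: Δ: 0! 2! 6! / 9! → 1/252; sum: t=0:+1/240 = 1/240; 3j²(1 3 4; -1 2 -1) = Δ·Π!·Σ² = 1/84  (sign -1)
B: Δ: 0! 2! 6! / 9! → 1/252; sum: t=0:+1/36 = 1/36; 3j²(1 3 4; 0 0 0) = Δ·Π!·Σ² = 4/63  (sign +1)
I_A²/I_B² = (1/84)/(4/63) = 3/16

3/16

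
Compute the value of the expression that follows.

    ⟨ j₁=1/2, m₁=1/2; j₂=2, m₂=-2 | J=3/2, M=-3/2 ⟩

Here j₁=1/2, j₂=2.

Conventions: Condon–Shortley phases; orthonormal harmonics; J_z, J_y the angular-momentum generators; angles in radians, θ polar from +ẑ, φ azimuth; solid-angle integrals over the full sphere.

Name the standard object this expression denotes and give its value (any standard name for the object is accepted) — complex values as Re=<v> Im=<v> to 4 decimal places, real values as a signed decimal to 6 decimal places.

Clebsch–Gordan coefficient, +√(4/5) ≈ +0.894427

This is a Clebsch–Gordan (vector-coupling) coefficient.
√[4·1!0!3!/5! · 1!0!0!4!0!3!] = √(144/5)
  +(−1)^0/∏(0,1,0,0,0,3)! = 1/6  (running 1/6)
⟨..|..⟩ = √(144/5)·(1/6) = +0.894427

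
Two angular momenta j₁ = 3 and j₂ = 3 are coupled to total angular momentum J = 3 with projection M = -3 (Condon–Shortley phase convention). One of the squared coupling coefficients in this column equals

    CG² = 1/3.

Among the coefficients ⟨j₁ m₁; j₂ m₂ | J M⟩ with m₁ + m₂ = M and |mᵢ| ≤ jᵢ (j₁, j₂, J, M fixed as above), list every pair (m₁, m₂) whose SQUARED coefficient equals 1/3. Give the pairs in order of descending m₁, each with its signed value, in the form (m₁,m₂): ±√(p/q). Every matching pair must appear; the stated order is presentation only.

Admissible pairs with m₁+m₂ = M = -3: (-3,0), (-2,-1), (-1,-2), (0,-3)
  (m₁,m₂)=(0,-3): CG² = 1/6, CG = +√(1/6)
  (m₁,m₂)=(-1,-2): CG² = 1/3, CG = −√(1/3)   ← matches the target
  (m₁,m₂)=(-2,-1): CG² = 1/3, CG = +√(1/3)   ← matches the target
  (m₁,m₂)=(-3,0): CG² = 1/6, CG = −√(1/6)
Pairs with CG² = 1/3: (-1,-2): −√(1/3); (-2,-1): +√(1/3)

(-1,-2): −√(1/3); (-2,-1): +√(1/3)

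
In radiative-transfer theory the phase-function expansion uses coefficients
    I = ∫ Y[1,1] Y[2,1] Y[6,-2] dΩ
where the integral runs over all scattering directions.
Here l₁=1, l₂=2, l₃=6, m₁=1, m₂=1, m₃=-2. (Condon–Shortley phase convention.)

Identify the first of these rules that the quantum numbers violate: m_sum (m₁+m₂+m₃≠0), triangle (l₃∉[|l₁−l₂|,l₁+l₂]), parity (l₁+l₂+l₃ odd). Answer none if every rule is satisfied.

triangle

Σmᵢ = 0  ✓
l₃∈[|l₁−l₂|,l₁+l₂]=[1,3] required, l₃=6 fails  ✗
Σlᵢ = 9 ⇒ odd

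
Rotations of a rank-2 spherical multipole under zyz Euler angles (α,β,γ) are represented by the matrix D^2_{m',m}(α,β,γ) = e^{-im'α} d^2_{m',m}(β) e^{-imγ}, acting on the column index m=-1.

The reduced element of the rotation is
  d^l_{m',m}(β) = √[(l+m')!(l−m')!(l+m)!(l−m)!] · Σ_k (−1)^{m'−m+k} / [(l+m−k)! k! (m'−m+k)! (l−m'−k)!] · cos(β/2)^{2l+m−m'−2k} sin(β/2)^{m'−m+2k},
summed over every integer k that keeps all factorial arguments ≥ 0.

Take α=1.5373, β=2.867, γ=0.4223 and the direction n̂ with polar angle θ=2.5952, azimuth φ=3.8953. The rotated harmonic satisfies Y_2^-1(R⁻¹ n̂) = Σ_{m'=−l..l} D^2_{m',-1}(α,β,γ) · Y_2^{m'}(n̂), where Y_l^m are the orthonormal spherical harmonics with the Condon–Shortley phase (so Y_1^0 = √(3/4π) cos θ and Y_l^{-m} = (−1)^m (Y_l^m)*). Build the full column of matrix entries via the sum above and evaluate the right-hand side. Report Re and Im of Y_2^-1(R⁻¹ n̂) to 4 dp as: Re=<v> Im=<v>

Need the full column D^2_{m',-1} for m'=−2..2 at α=1.5373, β=2.8670, γ=0.4223.
cos(β/2)=0.136865, sin(β/2)=0.990590
d^2_{-2,-1}: single k=1 term ⇒ +0.005079;  D = -0.004762-0.001767i
d^2_{-1,-1}: k∈[0..1] ⇒ +0.000351 -0.055144 = -0.054793;  D = +0.020771-0.050703i
d^2_{0,-1}: k∈[0..1] ⇒ -0.006221 +0.325875 = +0.319654;  D = +0.291572+0.131013i
d^2_{1,-1}: k∈[0..1] ⇒ +0.055144 -0.962887 = -0.907743;  D = -0.399568+0.815072i
d^2_{2,-1}: single k=0 term ⇒ -0.266076;  D = +0.234856+0.125056i
Y_2^{m'}(θ=2.5952,φ=3.8953) and Σ D·Y over m':
  (-0.0048-0.0018i)·(+0.0066-0.1041i)  (+0.0208-0.0507i)·(+0.2501-0.2347i)  (+0.2916+0.1310i)·(+0.3753+0.0000i)  (-0.3996+0.8151i)·(-0.2501-0.2347i)  (+0.2349+0.1251i)·(+0.0066+0.1041i)
Y_2^-1(R⁻¹ n̂) = +0.382283-0.052681i

Re=0.3823 Im=-0.0527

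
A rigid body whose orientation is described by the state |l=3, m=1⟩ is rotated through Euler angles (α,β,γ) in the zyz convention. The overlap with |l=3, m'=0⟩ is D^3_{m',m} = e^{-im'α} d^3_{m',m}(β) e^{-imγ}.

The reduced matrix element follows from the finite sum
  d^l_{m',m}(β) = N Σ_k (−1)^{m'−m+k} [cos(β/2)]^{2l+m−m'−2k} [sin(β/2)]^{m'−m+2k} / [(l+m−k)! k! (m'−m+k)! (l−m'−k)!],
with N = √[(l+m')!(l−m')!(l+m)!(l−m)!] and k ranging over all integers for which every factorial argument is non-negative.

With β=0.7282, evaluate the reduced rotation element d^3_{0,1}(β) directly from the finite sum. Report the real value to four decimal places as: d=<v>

d=0.5145

d^3_{0,1}(β=0.7282) via the finite sum:
Half-angle: c=0.934445, s=0.356108. N=√(6·6·24·2)=41.569219
Admissible k: 1..3 (factorial args all ≥0)
  k=1: (−1)^0·41.5692/(12)·0.9344^5·0.3561^1 = +0.878903
  k=2: (−1)^1·41.5692/(4)·0.9344^3·0.3561^3 = -0.382930
  k=3: (−1)^2·41.5692/(12)·0.9344^1·0.3561^5 = +0.018538
d^3_{0,1}(0.7282) = +0.878903 -0.382930 +0.018538 = +0.514510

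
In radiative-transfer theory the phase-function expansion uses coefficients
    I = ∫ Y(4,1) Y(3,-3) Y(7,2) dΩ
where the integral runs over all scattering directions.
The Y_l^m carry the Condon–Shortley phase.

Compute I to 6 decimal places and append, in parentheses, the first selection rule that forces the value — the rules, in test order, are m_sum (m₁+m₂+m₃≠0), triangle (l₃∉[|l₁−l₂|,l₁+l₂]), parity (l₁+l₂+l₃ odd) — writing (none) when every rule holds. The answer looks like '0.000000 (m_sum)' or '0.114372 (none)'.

0.061755 (none)

Checks pass: Σm=0; 14 even; l₃=7∈[1,7].
(2·4+1)(2·3+1)(2·7+1) = 945
Δ: 0! 8! 6! / 15! → 1/45045
sum: t=0:+1/20736 = 1/20736
3j²(4 3 7; 0 0 0) = Δ·Π!·Σ² = 35/1287  (sign -1)
sum: t=0:+1/518400 = 1/518400
3j²(4 3 7; 1 -3 2) = Δ·Π!·Σ² = 4/2145  (sign -1)
combine: 4πI² = 945·35/1287·4/2145 = 980/20449
take √, sign +1: I = 0.06175499
No selection rule forces the value: the integral is nonzero (none).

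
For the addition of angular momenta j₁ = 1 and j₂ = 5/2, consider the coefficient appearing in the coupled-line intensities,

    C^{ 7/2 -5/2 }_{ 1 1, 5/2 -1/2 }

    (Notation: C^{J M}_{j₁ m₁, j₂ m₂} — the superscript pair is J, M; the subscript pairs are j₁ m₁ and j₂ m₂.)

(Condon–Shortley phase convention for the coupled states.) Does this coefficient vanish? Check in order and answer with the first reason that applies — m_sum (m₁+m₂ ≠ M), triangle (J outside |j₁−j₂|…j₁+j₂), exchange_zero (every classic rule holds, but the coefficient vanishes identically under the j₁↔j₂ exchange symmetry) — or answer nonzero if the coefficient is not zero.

m_sum

m-sum: m₁+m₂ = 1+(-1/2) = 1/2, M = -5/2  ✗ ⇒ coefficient is 0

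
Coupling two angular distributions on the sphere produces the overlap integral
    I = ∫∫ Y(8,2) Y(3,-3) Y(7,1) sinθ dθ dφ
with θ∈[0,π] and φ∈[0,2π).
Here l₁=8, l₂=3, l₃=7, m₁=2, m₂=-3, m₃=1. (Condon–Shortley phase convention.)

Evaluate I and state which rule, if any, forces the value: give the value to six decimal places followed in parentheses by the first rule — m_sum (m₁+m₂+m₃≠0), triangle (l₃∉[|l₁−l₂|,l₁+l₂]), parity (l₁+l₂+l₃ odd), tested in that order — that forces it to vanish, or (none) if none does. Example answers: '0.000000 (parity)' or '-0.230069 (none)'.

-0.168590 (none)

m-sum 0 ✓  L=18 even ✓  5≤7≤11 ✓
Π(2lᵢ+1) = 17×7×15 = 1785
triangle coeff Δ(8,3,7) = 1/5290740
Σ_t [1,3]: t=1:−1/7257600 t=2:+1/2073600 t=3:−1/7257600 = 1/4838400
(3j)²=252/20995 [(8 3 7; 0 0 0)], sign=-1
Σ_t [0,0]: t=0:+1/24883200 = 1/24883200
(3j)²=70/4199 [(8 3 7; 2 -3 1)], sign=+1
⇒ 4πI² = 370440/1037153
I = (-1)√(370440/1037153/(4π)) = -0.16859030
No selection rule forces the value: the integral is nonzero (none).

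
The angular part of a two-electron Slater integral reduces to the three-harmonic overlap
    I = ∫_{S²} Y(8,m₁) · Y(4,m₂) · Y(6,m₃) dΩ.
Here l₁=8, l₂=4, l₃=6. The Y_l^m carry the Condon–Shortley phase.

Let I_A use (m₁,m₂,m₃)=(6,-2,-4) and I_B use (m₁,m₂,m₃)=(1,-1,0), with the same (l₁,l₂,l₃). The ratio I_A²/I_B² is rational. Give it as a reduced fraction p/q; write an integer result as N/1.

1144/525

l's match ⇒ only the (l;m) 3-j factors differ between A and B.
A: triangle coeff Δ(8,4,6) = 1/23279256; Σ_t [0,2]: t=0:+1/116121600 t=1:−1/43545600 t=2:+1/348364800 = -1/87091200; (3j)²=10/969 [(8 4 6; 6 -2 -4)], sign=-1
B: triangle coeff Δ(8,4,6) = 1/23279256; Σ_t [1,3]: t=1:−1/4147200 t=2:+1/691200 t=3:−1/1244160 = 1/2488320; (3j)²=875/184756 [(8 4 6; 1 -1 0)], sign=+1
I_A²/I_B² = (10/969)/(875/184756) = 1144/525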